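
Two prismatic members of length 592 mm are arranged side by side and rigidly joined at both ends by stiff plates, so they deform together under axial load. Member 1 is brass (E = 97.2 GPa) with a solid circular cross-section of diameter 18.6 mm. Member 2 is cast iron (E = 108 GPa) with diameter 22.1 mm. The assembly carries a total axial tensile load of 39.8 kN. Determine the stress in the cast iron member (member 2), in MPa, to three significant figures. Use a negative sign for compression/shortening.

63.4 MPa

A_1 = 271.7 mm².
A_2 = 383.6 mm².
Equal strain + equilibrium ⇒ each member carries load in proportion to AE: A₁E₁ = 26410000 N, A₂E₂ = 41430000 N, ΣAE = 67840000 N.
σ₂ = P·E₂/ΣAE = 39800·108000/67840000 = 63.36 MPa.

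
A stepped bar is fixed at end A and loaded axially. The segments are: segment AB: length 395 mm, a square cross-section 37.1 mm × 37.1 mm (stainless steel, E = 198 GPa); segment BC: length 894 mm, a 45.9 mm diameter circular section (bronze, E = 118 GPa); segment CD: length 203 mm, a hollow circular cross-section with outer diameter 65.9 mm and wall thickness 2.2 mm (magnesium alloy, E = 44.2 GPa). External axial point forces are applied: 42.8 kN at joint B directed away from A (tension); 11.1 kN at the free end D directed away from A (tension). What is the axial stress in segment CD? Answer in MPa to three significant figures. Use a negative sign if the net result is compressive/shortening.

Internal axial forces (sectioning from the free end, tension +): N_CD = 11.1 kN, N_BC = 11.1 kN, N_AB = 53.9 kN.
A_CD = 440.3 mm².
σ_CD = N_CD/A_CD = 11100/440.3 = 25.21 MPa.

25.2 MPa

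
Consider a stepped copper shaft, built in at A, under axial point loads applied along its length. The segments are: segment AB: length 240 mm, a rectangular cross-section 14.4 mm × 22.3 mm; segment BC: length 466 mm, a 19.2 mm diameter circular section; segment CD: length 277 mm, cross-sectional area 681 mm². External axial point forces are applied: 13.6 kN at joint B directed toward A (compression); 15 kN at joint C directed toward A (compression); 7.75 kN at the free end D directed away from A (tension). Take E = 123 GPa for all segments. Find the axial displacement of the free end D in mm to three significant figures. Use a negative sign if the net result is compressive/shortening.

-0.196 mm

Internal axial forces (sectioning from the free end, tension +): N_CD = 7.75 kN, N_BC = -7.25 kN, N_AB = -20.85 kN.
A_AB = 321.1 mm².
A_BC = 289.5 mm².
δ_AB = -20850·240/(321.1·123000) = -0.1267 mm
δ_BC = -7250·466/(289.5·123000) = -0.09487 mm
δ_CD = 7750·277/(681·123000) = 0.02563 mm
δ = Σδ_i = -0.1959 mm.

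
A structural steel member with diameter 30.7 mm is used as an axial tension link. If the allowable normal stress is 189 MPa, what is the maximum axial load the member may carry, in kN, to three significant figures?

140 kN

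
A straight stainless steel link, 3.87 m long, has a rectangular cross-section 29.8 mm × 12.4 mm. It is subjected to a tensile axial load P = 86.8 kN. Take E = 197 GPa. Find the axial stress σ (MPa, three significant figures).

A = 369.5 mm².
σ = N/A = 86800/369.5 = 234.9 MPa.

235 MPa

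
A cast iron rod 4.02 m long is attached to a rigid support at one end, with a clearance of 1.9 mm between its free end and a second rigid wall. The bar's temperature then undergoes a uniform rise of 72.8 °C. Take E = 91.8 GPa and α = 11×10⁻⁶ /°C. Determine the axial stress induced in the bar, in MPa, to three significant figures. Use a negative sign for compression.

Free thermal expansion αLΔT = 11e-6 · 4020 · 72.8 = 3.219 mm.
The walls engage after the gap closes; constrained expansion = 3.219 − 1.9 = 1.319 mm.
The walls impose strain ε = −(1.319)/4020 = -3.2816e-04; σ = Eε = 91800 · -3.2816e-04 = -30.13 MPa.

-30.1 MPa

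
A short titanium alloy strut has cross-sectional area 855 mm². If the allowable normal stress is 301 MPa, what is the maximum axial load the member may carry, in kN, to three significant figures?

257 kN

P_max = σ_allow · A = 301 · 855 = 257400 N = 257.4 kN.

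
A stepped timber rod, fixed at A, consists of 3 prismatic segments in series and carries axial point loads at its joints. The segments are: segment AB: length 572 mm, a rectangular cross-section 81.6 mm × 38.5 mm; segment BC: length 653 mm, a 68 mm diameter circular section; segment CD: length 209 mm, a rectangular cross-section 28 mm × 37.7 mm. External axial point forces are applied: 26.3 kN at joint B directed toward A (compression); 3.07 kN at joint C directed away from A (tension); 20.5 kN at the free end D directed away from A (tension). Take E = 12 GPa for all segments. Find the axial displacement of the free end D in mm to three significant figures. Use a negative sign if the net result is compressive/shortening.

0.650 mm

Internal axial forces (sectioning from the free end, tension +): N_CD = 20.5 kN, N_BC = 23.57 kN, N_AB = -2.73 kN.
A_AB = 3142 mm².
A_BC = 3632 mm².
A_CD = 1056 mm².
δ_AB = -2730·572/(3142·12000) = -0.04142 mm
δ_BC = 23570·653/(3632·12000) = 0.3532 mm
δ_CD = 20500·209/(1056·12000) = 0.3382 mm
δ = Σδ_i = 0.65 mm.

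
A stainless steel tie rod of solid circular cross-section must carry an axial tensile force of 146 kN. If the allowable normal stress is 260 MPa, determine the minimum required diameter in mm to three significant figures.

26.7 mm

Required area A ≥ P/σ_allow = 146000/260 = 561.5 mm².
For a solid circular section, d ≥ √(4A/π) = 26.74 mm.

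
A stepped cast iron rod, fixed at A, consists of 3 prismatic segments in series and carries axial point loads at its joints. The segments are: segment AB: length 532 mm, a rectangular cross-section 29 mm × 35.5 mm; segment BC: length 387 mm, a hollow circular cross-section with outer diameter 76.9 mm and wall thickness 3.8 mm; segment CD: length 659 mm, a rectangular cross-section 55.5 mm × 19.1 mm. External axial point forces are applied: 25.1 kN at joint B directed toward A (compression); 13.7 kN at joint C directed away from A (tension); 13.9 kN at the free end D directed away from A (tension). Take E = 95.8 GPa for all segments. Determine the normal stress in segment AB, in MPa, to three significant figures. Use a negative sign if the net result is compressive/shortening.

Internal axial forces (sectioning from the free end, tension +): N_CD = 13.9 kN, N_BC = 27.6 kN, N_AB = 2.5 kN.
A_AB = 1030 mm².
σ_AB = N_AB/A_AB = 2500/1030 = 2.428 MPa.

2.43 MPa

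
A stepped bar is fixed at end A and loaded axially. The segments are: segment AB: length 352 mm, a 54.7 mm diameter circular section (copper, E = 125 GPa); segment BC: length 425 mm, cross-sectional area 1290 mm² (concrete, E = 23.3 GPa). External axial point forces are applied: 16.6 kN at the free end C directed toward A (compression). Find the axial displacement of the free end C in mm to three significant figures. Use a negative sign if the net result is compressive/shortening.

Internal axial forces (sectioning from the free end, tension +): N_BC = -16.6 kN, N_AB = -16.6 kN.
A_AB = 2350 mm².
δ_AB = -16600·352/(2350·125000) = -0.01989 mm
δ_BC = -16600·425/(1290·23300) = -0.2347 mm
δ = Σδ_i = -0.2546 mm.

-0.255 mm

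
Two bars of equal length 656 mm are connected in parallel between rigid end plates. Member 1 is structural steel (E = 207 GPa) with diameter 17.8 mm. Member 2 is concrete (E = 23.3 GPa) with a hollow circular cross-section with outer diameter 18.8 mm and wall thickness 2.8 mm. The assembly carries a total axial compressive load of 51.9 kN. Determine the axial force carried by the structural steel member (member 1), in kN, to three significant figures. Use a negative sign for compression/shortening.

-48.8 kN

A_1 = 248.8 mm².
A_2 = 140.7 mm².
Equal strain + equilibrium ⇒ each member carries load in proportion to AE: A₁E₁ = 51510000 N, A₂E₂ = 3279000 N, ΣAE = 54790000 N.
F₁ = P·A₁E₁/ΣAE = -51900·51510000/54790000 = -48790 N.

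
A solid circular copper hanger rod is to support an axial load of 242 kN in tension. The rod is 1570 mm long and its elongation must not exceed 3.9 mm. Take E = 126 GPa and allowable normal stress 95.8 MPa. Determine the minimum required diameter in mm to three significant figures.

Required area A ≥ P/σ_allow = 242000/95.8 = 2526 mm².
For a solid circular section, d ≥ √(4A/π) = 56.71 mm.
Elongation limit: A ≥ PL/(Eδ_allow) = 242000·1570/(126000·3.9) = 773.2 mm² ⇒ d ≥ 31.38 mm.
The stress limit governs.

56.7 mm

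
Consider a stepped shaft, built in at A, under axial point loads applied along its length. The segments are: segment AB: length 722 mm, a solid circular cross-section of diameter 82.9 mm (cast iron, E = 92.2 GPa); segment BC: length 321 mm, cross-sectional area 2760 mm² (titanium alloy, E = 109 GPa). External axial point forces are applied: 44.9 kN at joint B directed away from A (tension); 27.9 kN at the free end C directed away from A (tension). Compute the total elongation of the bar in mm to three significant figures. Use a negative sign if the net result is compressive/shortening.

Internal axial forces (sectioning from the free end, tension +): N_BC = 27.9 kN, N_AB = 72.8 kN.
A_AB = 5398 mm².
δ_AB = 72800·722/(5398·92200) = 0.1056 mm
δ_BC = 27900·321/(2760·109000) = 0.02977 mm
δ = Σδ_i = 0.1354 mm.

0.135 mm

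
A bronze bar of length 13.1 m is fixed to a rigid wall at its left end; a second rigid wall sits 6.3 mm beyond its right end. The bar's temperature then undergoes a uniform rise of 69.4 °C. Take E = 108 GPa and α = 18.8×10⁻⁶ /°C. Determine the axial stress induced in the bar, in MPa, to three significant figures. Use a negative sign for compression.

Free thermal expansion αLΔT = 18.8e-6 · 13100 · 69.4 = 17.09 mm.
The walls engage after the gap closes; constrained expansion = 17.09 − 6.3 = 10.79 mm.
The walls impose strain ε = −(10.79)/13100 = -8.2380e-04; σ = Eε = 108000 · -8.2380e-04 = -88.97 MPa.

-89.0 MPa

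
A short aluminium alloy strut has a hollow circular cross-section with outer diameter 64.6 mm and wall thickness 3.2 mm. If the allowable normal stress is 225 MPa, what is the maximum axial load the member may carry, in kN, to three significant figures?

A = 617.3 mm².
P_max = σ_allow · A = 225 · 617.3 = 138900 N = 138.9 kN.

139 kN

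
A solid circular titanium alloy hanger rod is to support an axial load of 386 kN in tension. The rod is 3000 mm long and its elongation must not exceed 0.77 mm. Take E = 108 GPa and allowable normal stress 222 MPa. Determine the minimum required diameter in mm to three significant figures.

Required area A ≥ P/σ_allow = 386000/222 = 1739 mm².
For a solid circular section, d ≥ √(4A/π) = 47.05 mm.
Elongation limit: A ≥ PL/(Eδ_allow) = 386000·3000/(108000·0.77) = 13920 mm² ⇒ d ≥ 133.2 mm.
The elongation limit governs.

133 mm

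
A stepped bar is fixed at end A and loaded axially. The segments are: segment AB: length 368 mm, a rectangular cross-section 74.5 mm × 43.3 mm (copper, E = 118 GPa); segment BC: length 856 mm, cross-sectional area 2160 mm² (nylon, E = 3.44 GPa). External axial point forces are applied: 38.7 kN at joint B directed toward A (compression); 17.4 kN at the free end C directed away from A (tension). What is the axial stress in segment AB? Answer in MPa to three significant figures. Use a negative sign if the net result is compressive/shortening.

-6.60 MPa

Internal axial forces (sectioning from the free end, tension +): N_BC = 17.4 kN, N_AB = -21.3 kN.
A_AB = 3226 mm².
σ_AB = N_AB/A_AB = -21300/3226 = -6.603 MPa.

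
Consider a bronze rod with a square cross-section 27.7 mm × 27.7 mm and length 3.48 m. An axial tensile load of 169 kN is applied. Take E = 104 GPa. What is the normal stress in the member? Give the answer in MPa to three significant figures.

A = 767.3 mm².
σ = N/A = 169000/767.3 = 220.3 MPa.

220 MPa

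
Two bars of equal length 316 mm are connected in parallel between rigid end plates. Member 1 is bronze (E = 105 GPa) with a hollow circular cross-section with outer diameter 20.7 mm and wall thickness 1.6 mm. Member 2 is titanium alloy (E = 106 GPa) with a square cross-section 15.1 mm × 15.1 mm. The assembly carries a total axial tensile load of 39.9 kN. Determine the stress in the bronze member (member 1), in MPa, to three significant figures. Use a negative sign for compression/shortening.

A_1 = 96.01 mm².
A_2 = 228 mm².
Equal strain + equilibrium ⇒ each member carries load in proportion to AE: A₁E₁ = 10080000 N, A₂E₂ = 24170000 N, ΣAE = 34250000 N.
σ₁ = P·E₁/ΣAE = 39900·105000/34250000 = 122.3 MPa.

122 MPa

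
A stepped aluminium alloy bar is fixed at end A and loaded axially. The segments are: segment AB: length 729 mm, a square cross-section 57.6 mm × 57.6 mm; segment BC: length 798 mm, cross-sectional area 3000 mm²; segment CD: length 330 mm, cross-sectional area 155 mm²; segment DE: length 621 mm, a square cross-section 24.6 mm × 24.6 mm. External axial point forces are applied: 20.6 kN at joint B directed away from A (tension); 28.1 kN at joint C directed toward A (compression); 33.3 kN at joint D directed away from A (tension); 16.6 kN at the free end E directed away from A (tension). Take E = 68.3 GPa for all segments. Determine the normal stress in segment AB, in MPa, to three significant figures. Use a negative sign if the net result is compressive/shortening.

Internal axial forces (sectioning from the free end, tension +): N_DE = 16.6 kN, N_CD = 49.9 kN, N_BC = 21.8 kN, N_AB = 42.4 kN.
A_AB = 3318 mm².
σ_AB = N_AB/A_AB = 42400/3318 = 12.78 MPa.

12.8 MPa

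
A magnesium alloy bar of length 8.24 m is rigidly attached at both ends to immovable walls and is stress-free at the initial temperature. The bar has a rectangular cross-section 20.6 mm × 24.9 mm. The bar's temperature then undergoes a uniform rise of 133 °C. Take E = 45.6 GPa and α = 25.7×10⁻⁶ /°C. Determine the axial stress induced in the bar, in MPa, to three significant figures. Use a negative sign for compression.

-156 MPa

Free thermal expansion αLΔT = 25.7e-6 · 8240 · 133 = 28.17 mm.
The walls impose strain ε = −(28.17)/8240 = -3.4181e-03; σ = Eε = 45600 · -3.4181e-03 = -155.9 MPa.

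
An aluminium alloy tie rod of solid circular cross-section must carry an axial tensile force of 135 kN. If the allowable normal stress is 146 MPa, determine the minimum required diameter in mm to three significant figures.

34.3 mm

Required area A ≥ P/σ_allow = 135000/146 = 924.7 mm².
For a solid circular section, d ≥ √(4A/π) = 34.31 mm.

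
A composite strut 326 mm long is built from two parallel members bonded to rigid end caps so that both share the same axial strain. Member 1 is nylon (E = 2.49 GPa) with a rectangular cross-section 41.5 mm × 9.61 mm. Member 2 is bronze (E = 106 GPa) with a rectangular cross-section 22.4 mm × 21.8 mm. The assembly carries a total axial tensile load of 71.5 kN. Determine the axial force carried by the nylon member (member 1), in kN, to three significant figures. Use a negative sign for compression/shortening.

1.35 kN

A_1 = 398.8 mm².
A_2 = 488.3 mm².
Equal strain + equilibrium ⇒ each member carries load in proportion to AE: A₁E₁ = 993000 N, A₂E₂ = 51760000 N, ΣAE = 52750000 N.
F₁ = P·A₁E₁/ΣAE = 71500·993000/52750000 = 1346 N.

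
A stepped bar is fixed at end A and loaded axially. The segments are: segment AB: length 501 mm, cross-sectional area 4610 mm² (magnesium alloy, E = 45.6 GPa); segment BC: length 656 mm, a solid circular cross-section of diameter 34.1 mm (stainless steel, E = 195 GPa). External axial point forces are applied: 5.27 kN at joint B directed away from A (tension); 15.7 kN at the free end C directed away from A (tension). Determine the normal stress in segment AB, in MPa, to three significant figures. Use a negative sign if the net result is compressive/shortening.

Internal axial forces (sectioning from the free end, tension +): N_BC = 15.7 kN, N_AB = 20.97 kN.
σ_AB = N_AB/A_AB = 20970/4610 = 4.549 MPa.

4.55 MPa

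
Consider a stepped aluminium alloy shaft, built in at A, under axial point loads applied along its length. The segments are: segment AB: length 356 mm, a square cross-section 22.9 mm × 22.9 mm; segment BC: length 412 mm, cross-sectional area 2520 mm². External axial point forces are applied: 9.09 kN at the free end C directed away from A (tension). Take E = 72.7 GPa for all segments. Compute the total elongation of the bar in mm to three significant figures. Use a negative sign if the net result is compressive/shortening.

0.105 mm

Internal axial forces (sectioning from the free end, tension +): N_BC = 9.09 kN, N_AB = 9.09 kN.
A_AB = 524.4 mm².
δ_AB = 9090·356/(524.4·72700) = 0.08488 mm
δ_BC = 9090·412/(2520·72700) = 0.02044 mm
δ = Σδ_i = 0.1053 mm.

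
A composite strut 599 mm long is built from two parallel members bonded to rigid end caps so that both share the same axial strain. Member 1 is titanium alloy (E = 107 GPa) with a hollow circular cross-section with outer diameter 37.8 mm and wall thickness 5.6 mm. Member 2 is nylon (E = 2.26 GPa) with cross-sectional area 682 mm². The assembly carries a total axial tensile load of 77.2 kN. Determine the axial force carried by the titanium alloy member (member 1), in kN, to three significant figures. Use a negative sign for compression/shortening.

A_1 = 566.5 mm².
Equal strain + equilibrium ⇒ each member carries load in proportion to AE: A₁E₁ = 60610000 N, A₂E₂ = 1541000 N, ΣAE = 62160000 N.
F₁ = P·A₁E₁/ΣAE = 77200·60610000/62160000 = 75290 N.

75.3 kN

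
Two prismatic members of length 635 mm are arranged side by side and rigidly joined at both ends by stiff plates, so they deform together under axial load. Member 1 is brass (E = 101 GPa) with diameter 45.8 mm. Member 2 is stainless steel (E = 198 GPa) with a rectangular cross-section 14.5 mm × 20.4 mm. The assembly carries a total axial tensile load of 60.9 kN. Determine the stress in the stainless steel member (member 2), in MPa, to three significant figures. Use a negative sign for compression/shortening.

53.6 MPa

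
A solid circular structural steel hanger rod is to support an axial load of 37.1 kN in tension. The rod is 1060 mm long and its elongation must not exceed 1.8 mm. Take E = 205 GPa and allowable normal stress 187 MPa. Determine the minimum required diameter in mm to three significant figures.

Required area A ≥ P/σ_allow = 37100/187 = 198.4 mm².
For a solid circular section, d ≥ √(4A/π) = 15.89 mm.
Elongation limit: A ≥ PL/(Eδ_allow) = 37100·1060/(205000·1.8) = 106.6 mm² ⇒ d ≥ 11.65 mm.
The stress limit governs.

15.9 mm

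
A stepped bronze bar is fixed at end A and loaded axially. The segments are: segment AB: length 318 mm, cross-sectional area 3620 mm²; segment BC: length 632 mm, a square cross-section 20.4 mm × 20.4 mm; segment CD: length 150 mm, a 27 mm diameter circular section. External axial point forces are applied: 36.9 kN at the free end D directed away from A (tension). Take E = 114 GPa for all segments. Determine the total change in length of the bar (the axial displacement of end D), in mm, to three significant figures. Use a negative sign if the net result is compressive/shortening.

Internal axial forces (sectioning from the free end, tension +): N_CD = 36.9 kN, N_BC = 36.9 kN, N_AB = 36.9 kN.
A_BC = 416.2 mm².
A_CD = 572.6 mm².
δ_AB = 36900·318/(3620·114000) = 0.02843 mm
δ_BC = 36900·632/(416.2·114000) = 0.4916 mm
δ_CD = 36900·150/(572.6·114000) = 0.0848 mm
δ = Σδ_i = 0.6048 mm.

0.605 mm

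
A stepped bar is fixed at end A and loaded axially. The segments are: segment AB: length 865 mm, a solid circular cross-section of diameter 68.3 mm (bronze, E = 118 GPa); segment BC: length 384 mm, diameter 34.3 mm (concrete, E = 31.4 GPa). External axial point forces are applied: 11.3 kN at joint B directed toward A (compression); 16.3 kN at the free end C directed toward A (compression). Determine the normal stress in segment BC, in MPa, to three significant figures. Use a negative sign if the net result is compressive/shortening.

-17.6 MPa

Internal axial forces (sectioning from the free end, tension +): N_BC = -16.3 kN, N_AB = -27.6 kN.
A_BC = 924 mm².
σ_BC = N_BC/A_BC = -16300/924 = -17.64 MPa.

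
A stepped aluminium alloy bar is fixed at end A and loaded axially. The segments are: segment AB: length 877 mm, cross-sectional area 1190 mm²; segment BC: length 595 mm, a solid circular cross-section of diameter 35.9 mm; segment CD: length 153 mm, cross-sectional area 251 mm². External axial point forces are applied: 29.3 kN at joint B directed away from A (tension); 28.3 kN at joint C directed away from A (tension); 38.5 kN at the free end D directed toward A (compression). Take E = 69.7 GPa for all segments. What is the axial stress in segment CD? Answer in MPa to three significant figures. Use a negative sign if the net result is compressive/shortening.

Internal axial forces (sectioning from the free end, tension +): N_CD = -38.5 kN, N_BC = -10.2 kN, N_AB = 19.1 kN.
σ_CD = N_CD/A_CD = -38500/251 = -153.4 MPa.

-153 MPa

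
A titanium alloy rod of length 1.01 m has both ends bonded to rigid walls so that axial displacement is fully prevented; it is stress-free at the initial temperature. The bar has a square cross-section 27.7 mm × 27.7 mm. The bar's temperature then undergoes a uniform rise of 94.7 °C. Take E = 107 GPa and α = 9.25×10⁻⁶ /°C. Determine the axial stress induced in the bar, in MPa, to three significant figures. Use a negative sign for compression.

-93.7 MPa

Free thermal expansion αLΔT = 9.25e-6 · 1010 · 94.7 = 0.8847 mm.
The walls impose strain ε = −(0.8847)/1010 = -8.7597e-04; σ = Eε = 107000 · -8.7597e-04 = -93.73 MPa.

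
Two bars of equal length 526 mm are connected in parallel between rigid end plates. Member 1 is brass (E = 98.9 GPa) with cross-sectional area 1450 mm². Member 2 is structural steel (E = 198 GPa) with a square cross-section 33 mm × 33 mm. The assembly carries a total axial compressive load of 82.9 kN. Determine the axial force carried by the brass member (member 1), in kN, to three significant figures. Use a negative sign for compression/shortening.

-33.1 kN

A_2 = 1089 mm².
Equal strain + equilibrium ⇒ each member carries load in proportion to AE: A₁E₁ = 143400000 N, A₂E₂ = 215600000 N, ΣAE = 359000000 N.
F₁ = P·A₁E₁/ΣAE = -82900·143400000/359000000 = -33110 N.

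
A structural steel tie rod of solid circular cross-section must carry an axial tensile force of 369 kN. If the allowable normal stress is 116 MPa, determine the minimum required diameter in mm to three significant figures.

Required area A ≥ P/σ_allow = 369000/116 = 3181 mm².
For a solid circular section, d ≥ √(4A/π) = 63.64 mm.

63.6 mm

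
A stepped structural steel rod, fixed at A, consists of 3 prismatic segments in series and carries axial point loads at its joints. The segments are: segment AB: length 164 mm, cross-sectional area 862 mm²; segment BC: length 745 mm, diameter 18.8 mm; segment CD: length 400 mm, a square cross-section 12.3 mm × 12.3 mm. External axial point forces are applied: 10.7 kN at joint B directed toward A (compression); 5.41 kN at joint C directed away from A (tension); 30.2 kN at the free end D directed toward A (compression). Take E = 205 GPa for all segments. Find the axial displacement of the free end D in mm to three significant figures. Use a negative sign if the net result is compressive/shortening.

-0.747 mm

Internal axial forces (sectioning from the free end, tension +): N_CD = -30.2 kN, N_BC = -24.79 kN, N_AB = -35.49 kN.
A_BC = 277.6 mm².
A_CD = 151.3 mm².
δ_AB = -35490·164/(862·205000) = -0.03294 mm
δ_BC = -24790·745/(277.6·205000) = -0.3245 mm
δ_CD = -30200·400/(151.3·205000) = -0.3895 mm
δ = Σδ_i = -0.747 mm.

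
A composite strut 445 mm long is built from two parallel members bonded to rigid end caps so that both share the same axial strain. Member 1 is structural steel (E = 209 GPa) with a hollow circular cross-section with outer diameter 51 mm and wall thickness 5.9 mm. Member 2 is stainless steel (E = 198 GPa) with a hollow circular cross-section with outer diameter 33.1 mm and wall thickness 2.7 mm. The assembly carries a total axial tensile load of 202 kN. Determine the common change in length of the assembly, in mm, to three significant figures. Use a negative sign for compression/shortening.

0.398 mm

A_1 = 835.9 mm².
A_2 = 257.9 mm².
Equal strain + equilibrium ⇒ each member carries load in proportion to AE: A₁E₁ = 174700000 N, A₂E₂ = 51060000 N, ΣAE = 225800000 N.
δ = PL/ΣAE = 202000·445/225800000 = 0.3981 mm.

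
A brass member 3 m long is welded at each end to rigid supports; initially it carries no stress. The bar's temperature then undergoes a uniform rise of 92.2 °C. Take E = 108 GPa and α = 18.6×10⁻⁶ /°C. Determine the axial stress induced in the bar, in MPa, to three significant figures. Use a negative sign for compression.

-185 MPa

Free thermal expansion αLΔT = 18.6e-6 · 3000 · 92.2 = 5.145 mm.
The walls impose strain ε = −(5.145)/3000 = -1.7149e-03; σ = Eε = 108000 · -1.7149e-03 = -185.2 MPa.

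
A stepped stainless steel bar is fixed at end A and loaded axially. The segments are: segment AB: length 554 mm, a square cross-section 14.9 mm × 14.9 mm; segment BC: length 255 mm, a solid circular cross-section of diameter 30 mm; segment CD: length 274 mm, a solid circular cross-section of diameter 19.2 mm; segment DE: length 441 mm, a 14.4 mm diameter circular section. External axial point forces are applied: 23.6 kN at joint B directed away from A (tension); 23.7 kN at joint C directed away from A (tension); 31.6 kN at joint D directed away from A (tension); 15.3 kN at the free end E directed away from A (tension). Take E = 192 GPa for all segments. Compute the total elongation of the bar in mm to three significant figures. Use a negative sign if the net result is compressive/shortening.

Internal axial forces (sectioning from the free end, tension +): N_DE = 15.3 kN, N_CD = 46.9 kN, N_BC = 70.6 kN, N_AB = 94.2 kN.
A_AB = 222 mm².
A_BC = 706.9 mm².
A_CD = 289.5 mm².
A_DE = 162.9 mm².
δ_AB = 94200·554/(222·192000) = 1.224 mm
δ_BC = 70600·255/(706.9·192000) = 0.1327 mm
δ_CD = 46900·274/(289.5·192000) = 0.2312 mm
δ_DE = 15300·441/(162.9·192000) = 0.2158 mm
δ = Σδ_i = 1.804 mm.

1.80 mm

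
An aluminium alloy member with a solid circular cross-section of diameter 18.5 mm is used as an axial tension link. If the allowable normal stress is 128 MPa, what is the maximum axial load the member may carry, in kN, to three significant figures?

A = 268.8 mm².
P_max = σ_allow · A = 128 · 268.8 = 34410 N = 34.41 kN.

34.4 kN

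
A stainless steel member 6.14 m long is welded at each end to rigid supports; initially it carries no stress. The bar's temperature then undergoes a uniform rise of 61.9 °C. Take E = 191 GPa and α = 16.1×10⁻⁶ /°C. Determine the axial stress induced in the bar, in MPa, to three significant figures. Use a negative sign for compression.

Free thermal expansion αLΔT = 16.1e-6 · 6140 · 61.9 = 6.119 mm.
The walls impose strain ε = −(6.119)/6140 = -9.9659e-04; σ = Eε = 191000 · -9.9659e-04 = -190.3 MPa.

-190 MPa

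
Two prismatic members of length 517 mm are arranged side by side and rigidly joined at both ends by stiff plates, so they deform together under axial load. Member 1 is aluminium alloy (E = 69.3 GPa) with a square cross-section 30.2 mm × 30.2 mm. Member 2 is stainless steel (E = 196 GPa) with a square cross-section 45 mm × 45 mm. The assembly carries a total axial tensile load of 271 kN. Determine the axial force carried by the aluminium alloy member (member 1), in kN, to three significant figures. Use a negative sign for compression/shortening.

37.2 kN

A_1 = 912 mm².
A_2 = 2025 mm².
Equal strain + equilibrium ⇒ each member carries load in proportion to AE: A₁E₁ = 63200000 N, A₂E₂ = 396900000 N, ΣAE = 460100000 N.
F₁ = P·A₁E₁/ΣAE = 271000·63200000/460100000 = 37230 N.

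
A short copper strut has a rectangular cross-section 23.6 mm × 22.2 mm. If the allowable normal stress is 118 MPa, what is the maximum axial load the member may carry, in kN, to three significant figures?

61.8 kN

A = 523.9 mm².
P_max = σ_allow · A = 118 · 523.9 = 61820 N = 61.82 kN.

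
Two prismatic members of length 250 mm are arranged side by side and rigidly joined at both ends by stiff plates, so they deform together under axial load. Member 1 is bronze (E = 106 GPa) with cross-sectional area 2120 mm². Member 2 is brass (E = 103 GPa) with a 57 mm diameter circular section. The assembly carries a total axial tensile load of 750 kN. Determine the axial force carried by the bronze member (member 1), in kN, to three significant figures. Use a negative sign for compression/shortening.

A_2 = 2552 mm².
Equal strain + equilibrium ⇒ each member carries load in proportion to AE: A₁E₁ = 224700000 N, A₂E₂ = 262800000 N, ΣAE = 487600000 N.
F₁ = P·A₁E₁/ΣAE = 750000·224700000/487600000 = 345700 N.

346 kN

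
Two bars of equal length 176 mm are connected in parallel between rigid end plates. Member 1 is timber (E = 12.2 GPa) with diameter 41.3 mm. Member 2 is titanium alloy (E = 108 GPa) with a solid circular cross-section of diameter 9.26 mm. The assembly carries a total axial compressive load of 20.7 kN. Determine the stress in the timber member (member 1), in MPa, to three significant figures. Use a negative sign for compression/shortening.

-10.7 MPa

A_1 = 1340 mm².
A_2 = 67.35 mm².
Equal strain + equilibrium ⇒ each member carries load in proportion to AE: A₁E₁ = 16340000 N, A₂E₂ = 7273000 N, ΣAE = 23620000 N.
σ₁ = P·E₁/ΣAE = -20700·12200/23620000 = -10.69 MPa.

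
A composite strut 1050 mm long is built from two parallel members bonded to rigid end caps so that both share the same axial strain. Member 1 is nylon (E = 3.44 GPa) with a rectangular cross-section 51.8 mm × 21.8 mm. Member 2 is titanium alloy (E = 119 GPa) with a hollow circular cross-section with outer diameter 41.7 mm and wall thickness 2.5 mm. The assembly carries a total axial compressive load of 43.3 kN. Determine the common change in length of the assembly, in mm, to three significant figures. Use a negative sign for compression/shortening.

A_1 = 1129 mm².
A_2 = 307.9 mm².
Equal strain + equilibrium ⇒ each member carries load in proportion to AE: A₁E₁ = 3885000 N, A₂E₂ = 36640000 N, ΣAE = 40520000 N.
δ = PL/ΣAE = -43300·1050/40520000 = -1.122 mm.

-1.12 mm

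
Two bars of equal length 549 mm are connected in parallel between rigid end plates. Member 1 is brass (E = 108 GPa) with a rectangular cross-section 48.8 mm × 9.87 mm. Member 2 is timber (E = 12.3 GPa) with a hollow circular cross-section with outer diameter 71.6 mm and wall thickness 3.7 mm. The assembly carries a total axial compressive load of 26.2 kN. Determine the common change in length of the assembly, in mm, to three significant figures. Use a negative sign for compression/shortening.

A_1 = 481.7 mm².
A_2 = 789.3 mm².
Equal strain + equilibrium ⇒ each member carries load in proportion to AE: A₁E₁ = 52020000 N, A₂E₂ = 9708000 N, ΣAE = 61730000 N.
δ = PL/ΣAE = -26200·549/61730000 = -0.233 mm.

-0.233 mm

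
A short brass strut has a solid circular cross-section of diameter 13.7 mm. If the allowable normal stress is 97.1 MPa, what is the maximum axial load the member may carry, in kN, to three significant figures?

A = 147.4 mm².
P_max = σ_allow · A = 97.1 · 147.4 = 14310 N = 14.31 kN.

14.3 kN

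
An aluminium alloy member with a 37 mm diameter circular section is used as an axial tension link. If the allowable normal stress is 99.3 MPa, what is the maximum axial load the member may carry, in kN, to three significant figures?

A = 1075 mm².
P_max = σ_allow · A = 99.3 · 1075 = 106800 N = 106.8 kN.

107 kN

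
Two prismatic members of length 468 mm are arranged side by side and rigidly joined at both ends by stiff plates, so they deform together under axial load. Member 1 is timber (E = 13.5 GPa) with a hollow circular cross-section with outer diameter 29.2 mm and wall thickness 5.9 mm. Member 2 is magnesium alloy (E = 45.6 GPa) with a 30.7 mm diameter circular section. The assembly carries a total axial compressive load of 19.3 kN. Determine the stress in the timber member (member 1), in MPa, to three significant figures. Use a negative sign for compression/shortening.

-6.58 MPa

A_1 = 431.9 mm².
A_2 = 740.2 mm².
Equal strain + equilibrium ⇒ each member carries load in proportion to AE: A₁E₁ = 5830000 N, A₂E₂ = 33750000 N, ΣAE = 39580000 N.
σ₁ = P·E₁/ΣAE = -19300·13500/39580000 = -6.582 MPa.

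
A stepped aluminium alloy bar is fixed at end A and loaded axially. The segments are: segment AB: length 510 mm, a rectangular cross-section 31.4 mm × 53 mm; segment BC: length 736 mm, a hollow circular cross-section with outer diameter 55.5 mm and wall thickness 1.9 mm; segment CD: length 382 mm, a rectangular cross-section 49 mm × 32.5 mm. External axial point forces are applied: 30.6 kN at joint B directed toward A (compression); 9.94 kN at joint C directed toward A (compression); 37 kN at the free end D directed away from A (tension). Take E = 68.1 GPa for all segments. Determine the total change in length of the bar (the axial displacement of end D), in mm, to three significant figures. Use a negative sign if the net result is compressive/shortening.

1.03 mm

Internal axial forces (sectioning from the free end, tension +): N_CD = 37 kN, N_BC = 27.06 kN, N_AB = -3.54 kN.
A_AB = 1664 mm².
A_BC = 319.9 mm².
A_CD = 1592 mm².
δ_AB = -3540·510/(1664·68100) = -0.01593 mm
δ_BC = 27060·736/(319.9·68100) = 0.9141 mm
δ_CD = 37000·382/(1592·68100) = 0.1303 mm
δ = Σδ_i = 1.028 mm.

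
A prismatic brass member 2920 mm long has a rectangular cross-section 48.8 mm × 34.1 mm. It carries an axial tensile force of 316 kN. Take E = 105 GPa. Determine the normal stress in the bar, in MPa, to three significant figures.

190 MPa

A = 1664 mm².
σ = N/A = 316000/1664 = 189.9 MPa.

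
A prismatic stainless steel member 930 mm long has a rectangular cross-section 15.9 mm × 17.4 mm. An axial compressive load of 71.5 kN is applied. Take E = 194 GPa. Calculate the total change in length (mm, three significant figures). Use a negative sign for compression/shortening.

-1.24 mm

A = 276.7 mm².
δ_mech = NL/(AE) = -71500·930/(276.7·194000) = -1.239 mm.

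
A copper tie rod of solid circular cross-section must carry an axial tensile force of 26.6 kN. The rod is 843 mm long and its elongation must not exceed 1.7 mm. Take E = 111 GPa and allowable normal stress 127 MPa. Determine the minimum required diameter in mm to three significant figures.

16.3 mm

Required area A ≥ P/σ_allow = 26600/127 = 209.4 mm².
For a solid circular section, d ≥ √(4A/π) = 16.33 mm.
Elongation limit: A ≥ PL/(Eδ_allow) = 26600·843/(111000·1.7) = 118.8 mm² ⇒ d ≥ 12.3 mm.
The stress limit governs.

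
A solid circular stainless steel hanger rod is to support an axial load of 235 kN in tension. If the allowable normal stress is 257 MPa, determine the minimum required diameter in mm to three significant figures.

Required area A ≥ P/σ_allow = 235000/257 = 914.4 mm².
For a solid circular section, d ≥ √(4A/π) = 34.12 mm.

34.1 mm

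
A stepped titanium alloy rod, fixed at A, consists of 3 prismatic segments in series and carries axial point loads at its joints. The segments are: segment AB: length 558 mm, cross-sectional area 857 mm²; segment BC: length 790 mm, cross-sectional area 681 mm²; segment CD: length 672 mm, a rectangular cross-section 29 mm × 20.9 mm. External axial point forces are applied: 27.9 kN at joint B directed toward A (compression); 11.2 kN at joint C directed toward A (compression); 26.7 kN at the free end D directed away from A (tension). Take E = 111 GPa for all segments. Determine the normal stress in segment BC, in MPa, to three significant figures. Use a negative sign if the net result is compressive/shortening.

Internal axial forces (sectioning from the free end, tension +): N_CD = 26.7 kN, N_BC = 15.5 kN, N_AB = -12.4 kN.
σ_BC = N_BC/A_BC = 15500/681 = 22.76 MPa.

22.8 MPa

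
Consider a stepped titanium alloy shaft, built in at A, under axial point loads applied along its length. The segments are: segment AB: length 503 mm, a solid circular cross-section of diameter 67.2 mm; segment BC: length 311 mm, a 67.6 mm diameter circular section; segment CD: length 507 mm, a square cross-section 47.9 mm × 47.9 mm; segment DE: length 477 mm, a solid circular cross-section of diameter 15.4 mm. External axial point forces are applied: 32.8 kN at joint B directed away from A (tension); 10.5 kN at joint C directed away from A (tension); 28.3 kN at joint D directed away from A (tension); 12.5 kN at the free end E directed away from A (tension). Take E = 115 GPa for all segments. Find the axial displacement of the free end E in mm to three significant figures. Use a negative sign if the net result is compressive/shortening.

Internal axial forces (sectioning from the free end, tension +): N_DE = 12.5 kN, N_CD = 40.8 kN, N_BC = 51.3 kN, N_AB = 84.1 kN.
A_AB = 3547 mm².
A_BC = 3589 mm².
A_CD = 2294 mm².
A_DE = 186.3 mm².
δ_AB = 84100·503/(3547·115000) = 0.1037 mm
δ_BC = 51300·311/(3589·115000) = 0.03865 mm
δ_CD = 40800·507/(2294·115000) = 0.0784 mm
δ_DE = 12500·477/(186.3·115000) = 0.2784 mm
δ = Σδ_i = 0.4991 mm.

0.499 mm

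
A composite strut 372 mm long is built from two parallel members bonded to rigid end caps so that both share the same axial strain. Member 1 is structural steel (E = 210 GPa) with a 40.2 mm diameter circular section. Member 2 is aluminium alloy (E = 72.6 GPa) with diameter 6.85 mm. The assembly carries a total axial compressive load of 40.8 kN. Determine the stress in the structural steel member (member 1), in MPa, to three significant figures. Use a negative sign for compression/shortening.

A_1 = 1269 mm².
A_2 = 36.85 mm².
Equal strain + equilibrium ⇒ each member carries load in proportion to AE: A₁E₁ = 266500000 N, A₂E₂ = 2676000 N, ΣAE = 269200000 N.
σ₁ = P·E₁/ΣAE = -40800·210000/269200000 = -31.83 MPa.

-31.8 MPa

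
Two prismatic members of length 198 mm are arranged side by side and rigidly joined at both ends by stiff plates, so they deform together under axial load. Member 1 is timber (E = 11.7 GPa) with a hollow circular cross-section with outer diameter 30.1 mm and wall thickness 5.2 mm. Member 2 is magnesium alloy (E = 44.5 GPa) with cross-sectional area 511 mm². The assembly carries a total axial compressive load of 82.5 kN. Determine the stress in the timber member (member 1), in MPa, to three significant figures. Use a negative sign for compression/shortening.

A_1 = 406.8 mm².
Equal strain + equilibrium ⇒ each member carries load in proportion to AE: A₁E₁ = 4759000 N, A₂E₂ = 22740000 N, ΣAE = 27500000 N.
σ₁ = P·E₁/ΣAE = -82500·11700/27500000 = -35.1 MPa.

-35.1 MPa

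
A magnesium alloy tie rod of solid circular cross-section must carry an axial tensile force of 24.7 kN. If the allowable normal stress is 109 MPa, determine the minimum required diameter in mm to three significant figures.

17.0 mm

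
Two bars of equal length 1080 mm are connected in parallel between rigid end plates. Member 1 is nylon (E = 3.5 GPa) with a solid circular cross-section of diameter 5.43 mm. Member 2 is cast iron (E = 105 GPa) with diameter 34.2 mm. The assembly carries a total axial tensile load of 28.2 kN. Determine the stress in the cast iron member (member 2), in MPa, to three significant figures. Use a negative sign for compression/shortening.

30.7 MPa

A_1 = 23.16 mm².
A_2 = 918.6 mm².
Equal strain + equilibrium ⇒ each member carries load in proportion to AE: A₁E₁ = 81050 N, A₂E₂ = 96460000 N, ΣAE = 96540000 N.
σ₂ = P·E₂/ΣAE = 28200·105000/96540000 = 30.67 MPa.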